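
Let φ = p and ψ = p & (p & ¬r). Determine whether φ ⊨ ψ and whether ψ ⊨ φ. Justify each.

(⟹) This fails. Under r = T, p = T, the left side is true but the right side is false.

(⟸) Assume the antecedent. If r is true, the antecedent cannot hold. If r is false, the antecedent forces (r = F, p = T), and p holds there. Either way p holds.

The forward direction fails; the converse holds.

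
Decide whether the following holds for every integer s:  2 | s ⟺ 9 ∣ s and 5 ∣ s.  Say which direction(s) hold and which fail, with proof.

(→) This fails: take s = 2. Certainly 2 ∣ 2, but 9 ∤ 2.

(←) This fails: take s = 45. Both 9 ∣ 45 and 5 ∣ 45, yet 45 is not a multiple of 2 (since 45 = 22·2 + 1), so 2 ∤ 45.

Both directions fail.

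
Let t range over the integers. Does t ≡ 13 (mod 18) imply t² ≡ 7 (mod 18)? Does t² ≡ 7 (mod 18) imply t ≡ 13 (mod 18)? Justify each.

Not equivalent: only (⇒) holds.

(⇐) This fails: take t = 5. Then 5² = 25 ≡ 7 (mod 18), yet 5 ≡ 5 (mod 18), not 13.

(⇒) Suppose t ≡ 13 (mod 18). Write t = 18j + 13. Then (18j + 13)² = 324j² + 468j + 169 = 18(18j² + 26j + 9) + 7, so t² ≡ 7 (mod 18).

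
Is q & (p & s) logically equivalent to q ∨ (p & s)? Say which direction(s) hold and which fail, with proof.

The forward direction holds; the converse fails.

(⇒) Assume the antecedent. If s is true, the antecedent forces (s = T, p = T, q = T), and q ∨ (p & s) holds there. If s is false, the antecedent cannot hold. Either way q ∨ (p & s) holds.

(⇐) This fails. Under s = T, p = T, q = F, the left side is false but the right side is true.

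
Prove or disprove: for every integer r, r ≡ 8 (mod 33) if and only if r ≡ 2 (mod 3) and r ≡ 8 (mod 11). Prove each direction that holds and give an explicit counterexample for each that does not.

(⟹) Suppose r ≡ 8 (mod 33); write r = 33j + 8. Since 3 ∣ 33, reducing mod 3 gives r ≡ 8 ≡ 2 (mod 3); since 11 ∣ 33, reducing mod 11 gives r ≡ 8 (mod 11).

(⟸) Conversely, if r ≡ 2 (mod 3) and r ≡ 8 (mod 11), then by the Chinese remainder theorem r ≡ 8 (mod 33). This is exactly r ≡ 8 (mod 33).

Both implications hold.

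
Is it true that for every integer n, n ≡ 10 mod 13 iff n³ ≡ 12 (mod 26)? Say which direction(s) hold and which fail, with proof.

Both directions fail.

(⇒) This fails: take n = 23. Then 23 ≡ 10 (mod 13), but 23³ = 12167 ≡ 25 (mod 26), not 12.

(⇐) This fails: take n = 4. Then 4³ = 64 ≡ 12 (mod 26), yet 4 ≡ 4 (mod 13), not 10.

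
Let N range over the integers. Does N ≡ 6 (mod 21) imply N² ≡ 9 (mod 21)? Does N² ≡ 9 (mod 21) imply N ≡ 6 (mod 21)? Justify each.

Both directions fail.

(⟹) This fails: take N = 6. Then 6 ≡ 6 (mod 21), but 6² = 36 ≡ 15 (mod 21), not 9.

(⟸) This fails: take N = 3. Then 3² = 9 ≡ 9 (mod 21), yet 3 ≡ 3 (mod 21), not 6.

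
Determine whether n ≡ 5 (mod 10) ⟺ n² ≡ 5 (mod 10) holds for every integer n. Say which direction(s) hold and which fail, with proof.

Forward direction. Suppose n ≡ 5 (mod 10). Write n = 10j + 5. Then (10j + 5)² = 100j² + 100j + 25 = 10(10j² + 10j + 2) + 5, so n² ≡ 5 (mod 10).

Converse. Suppose n² ≡ 5 (mod 10). The only residue r in {0, …, 9} with r² ≡ 5 (mod 10) is r = 5, so n ≡ 5 (mod 10).

Both directions hold.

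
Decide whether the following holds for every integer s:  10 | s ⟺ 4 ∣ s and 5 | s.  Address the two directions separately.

Converse. Suppose 4 ∣ s and 5 ∣ s. Any common multiple of 4 and 5 is a multiple of their lcm; here gcd(4, 5) = 1, so lcm(4, 5) = 4·5 = 20, so 20 ∣ s. Since 10 ∣ 20, it follows that 10 ∣ s.

Forward direction. This fails: take s = 10. Certainly 10 ∣ 10, but 4 ∤ 10.

Only the reverse direction holds.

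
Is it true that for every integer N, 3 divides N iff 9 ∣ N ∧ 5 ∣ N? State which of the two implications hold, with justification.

The forward direction fails; the converse holds.

Forward direction. This fails: take N = 3. Certainly 3 ∣ 3, but 9 ∤ 3.

Converse. Suppose 9 ∣ N and 5 ∣ N. Any common multiple of 9 and 5 is a multiple of their lcm; here gcd(9, 5) = 1, so lcm(9, 5) = 9·5 = 45, so 45 ∣ N. Since 3 ∣ 45, it follows that 3 ∣ N.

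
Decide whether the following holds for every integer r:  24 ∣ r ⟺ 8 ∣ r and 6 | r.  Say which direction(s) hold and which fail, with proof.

Both directions hold; the statement is true.

(⟸) Suppose 8 ∣ r and 6 ∣ r. Any common multiple of 8 and 6 is a multiple of their lcm; here lcm(8, 6) = 8·6/gcd(8, 6) = 48/2 = 24, so 24 ∣ r.

(⟹) If 24 ∣ r, write r = 24q. Since 24 = 3·8, r = 8·(3q), so 8 ∣ r; and since 24 = 4·6, r = 6·(4q), so 6 ∣ r.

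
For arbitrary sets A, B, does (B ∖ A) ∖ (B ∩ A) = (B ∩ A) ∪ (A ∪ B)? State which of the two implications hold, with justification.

(⟸) This inclusion fails. Take A = {1}, B = ∅; then 1 ∈ (B ∩ A) ∪ (A ∪ B) but 1 ∉ (B ∖ A) ∖ (B ∩ A).

(⟹) Let x ∈ (B ∖ A) ∖ (B ∩ A). Then x ∈ B and x ∉ A, from which x ∈ (B ∩ A) ∪ (A ∪ B).

(⊆) holds; (⊇) fails.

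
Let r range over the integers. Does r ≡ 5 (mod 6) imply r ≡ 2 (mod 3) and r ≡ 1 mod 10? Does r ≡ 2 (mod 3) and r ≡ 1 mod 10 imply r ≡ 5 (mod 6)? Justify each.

(⟹) This fails: r = 5 gives 5 ≡ 5 (mod 6) but 5 ≡ 5 (mod 10), so the conjunction on the right does not hold.

(⟸) Conversely, if r ≡ 2 (mod 3) and r ≡ 1 (mod 10), then by the Chinese remainder theorem r ≡ 11 (mod 30). Since 11 ≡ 5 (mod 6) and 6 ∣ 30, we get r ≡ 5 (mod 6).

Not equivalent: only (⇐) holds.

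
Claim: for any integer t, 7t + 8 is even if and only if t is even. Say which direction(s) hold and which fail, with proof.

(⇒) Suppose 7t + 8 is even. Since 7 is odd, 7t and t have the same parity, so 7t + 8 ≡ t + 8 (mod 2). As 8 is even, 7t + 8 is even exactly when t is even. Thus t is even.

(⇐) Conversely, suppose t is even; write t = 2j. Then 7t + 8 = 7·(2j) + 8 = 2·7j + 8, which is even.

Both directions hold; the statement is true.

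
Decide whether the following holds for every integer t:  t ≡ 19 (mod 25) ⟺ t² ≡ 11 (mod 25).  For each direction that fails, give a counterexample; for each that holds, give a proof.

(→) Suppose t ≡ 19 (mod 25). Write t = 25j + 19. Then (25j + 19)² = 625j² + 950j + 361 = 25(25j² + 38j + 14) + 11, so t² ≡ 11 (mod 25).

(←) This fails: take t = 6. Then 6² = 36 ≡ 11 (mod 25), yet 6 ≡ 6 (mod 25), not 19.

Only the forward implication holds.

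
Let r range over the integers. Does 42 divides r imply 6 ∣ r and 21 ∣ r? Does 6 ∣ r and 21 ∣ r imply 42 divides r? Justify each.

Equivalent; both directions hold.

(←) Suppose 6 ∣ r and 21 ∣ r. Any common multiple of 6 and 21 is a multiple of their lcm; here lcm(6, 21) = 6·21/gcd(6, 21) = 126/3 = 42, so 42 ∣ r.

(→) If 42 ∣ r, write r = 42q. Since 42 = 7·6, r = 6·(7q), so 6 ∣ r; and since 42 = 2·21, r = 21·(2q), so 21 ∣ r.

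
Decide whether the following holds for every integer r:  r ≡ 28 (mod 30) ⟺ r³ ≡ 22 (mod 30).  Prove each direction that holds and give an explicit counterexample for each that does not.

Equivalent; both directions hold.

[⇐] Suppose r³ ≡ 22 (mod 30). The only residue r in {0, …, 29} with r³ ≡ 22 (mod 30) is r = 28, so r ≡ 28 (mod 30).

[⇒] Suppose r ≡ 28 (mod 30). Write r = 30j + 28. Then (30j + 28)³ = 27000j³ + 75600j² + 70560j + 21952 = 30(900j³ + 2520j² + 2352j + 731) + 22, so r³ ≡ 22 (mod 30).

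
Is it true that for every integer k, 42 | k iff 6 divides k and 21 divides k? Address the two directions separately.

(⟹) If 42 ∣ k, write k = 42q. Since 42 = 7·6, k = 6·(7q), so 6 ∣ k; and since 42 = 2·21, k = 21·(2q), so 21 ∣ k.

(⟸) Suppose 6 ∣ k and 21 ∣ k. Any common multiple of 6 and 21 is a multiple of their lcm; here lcm(6, 21) = 6·21/gcd(6, 21) = 126/3 = 42, so 42 ∣ k.

Both directions hold; the statement is true.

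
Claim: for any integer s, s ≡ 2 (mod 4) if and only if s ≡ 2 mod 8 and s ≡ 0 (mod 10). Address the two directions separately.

(⇒) fails; (⇐) holds.

Forward direction. This fails: s = 2 gives 2 ≡ 2 (mod 4) but 2 ≡ 2 (mod 10), so the conjunction on the right does not hold.

Converse. If s ≡ 2 (mod 8) and s ≡ 0 (mod 10), then by the Chinese remainder theorem s ≡ 10 (mod 40). Since 10 ≡ 2 (mod 4) and 4 ∣ 40, we get s ≡ 2 (mod 4).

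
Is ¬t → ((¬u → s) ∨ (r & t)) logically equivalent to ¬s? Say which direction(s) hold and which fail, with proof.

Neither implication holds.

(⇒) This fails. Under u = F, r = F, s = T, t = F, the left side is true but the right side is false.

(⇐) This fails. Under u = F, r = F, s = F, t = F, the left side is false but the right side is true.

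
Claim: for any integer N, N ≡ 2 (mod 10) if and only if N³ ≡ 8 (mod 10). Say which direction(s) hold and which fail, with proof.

[⇐] Suppose N³ ≡ 8 (mod 10). The only residue r in {0, …, 9} with r³ ≡ 8 (mod 10) is r = 2, so N ≡ 2 (mod 10).

[⇒] Suppose N ≡ 2 (mod 10). Write N = 10j + 2. Then (10j + 2)³ = 1000j³ + 600j² + 120j + 8 = 10(100j³ + 60j² + 12j) + 8, so N³ ≡ 8 (mod 10).

Equivalent; both directions hold.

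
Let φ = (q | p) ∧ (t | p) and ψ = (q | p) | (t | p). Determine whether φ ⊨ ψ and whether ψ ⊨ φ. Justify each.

[⇒] Assume the antecedent. If q is true, (q | p) | (t | p) reduces to true regardless of the other variables. If q is false, the antecedent forces (q = F, p = T, t = F) or (q = F, p = T, t = T), and (q | p) | (t | p) holds there. Either way (q | p) | (t | p) holds.

[⇐] This fails. Under q = T, p = F, t = F, the left side is false but the right side is true.

Not equivalent: only (⇒) holds.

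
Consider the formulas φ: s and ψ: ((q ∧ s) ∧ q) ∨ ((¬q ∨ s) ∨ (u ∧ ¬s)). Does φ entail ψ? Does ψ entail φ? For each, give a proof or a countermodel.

(⇒) holds; (⇐) fails.

[⇒] Assume the antecedent. If q is true, the antecedent forces (q = T, s = T, u = F) or (q = T, s = T, u = T), and the consequent holds there. If q is false, the consequent reduces to true regardless of the other variables. Either way the consequent holds.

[⇐] This fails. Under q = F, s = F, u = F, the left side is false but the right side is true.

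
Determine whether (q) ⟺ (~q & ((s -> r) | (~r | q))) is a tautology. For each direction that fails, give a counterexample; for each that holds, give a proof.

(⇒) fails and (⇐) fails.

(⇒) This fails. Under s = F, q = T, r = F, the left side is true but the right side is false.

(⇐) This fails. Under s = F, q = F, r = F, the left side is false but the right side is true.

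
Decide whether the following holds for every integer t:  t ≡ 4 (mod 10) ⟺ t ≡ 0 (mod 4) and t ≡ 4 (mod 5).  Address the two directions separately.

(⇒) fails; (⇐) holds.

(⟹) This fails: t = 14 gives 14 ≡ 4 (mod 10) but 14 ≡ 2 (mod 4), so the conjunction on the right does not hold.

(⟸) Conversely, if t ≡ 0 (mod 4) and t ≡ 4 (mod 5), then by the Chinese remainder theorem t ≡ 4 (mod 20). Since 4 ≡ 4 (mod 10) and 10 ∣ 20, we get t ≡ 4 (mod 10).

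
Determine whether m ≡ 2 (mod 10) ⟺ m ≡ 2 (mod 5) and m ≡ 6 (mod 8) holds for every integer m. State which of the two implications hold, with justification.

[⇐] If m ≡ 2 (mod 5) and m ≡ 6 (mod 8), then by the Chinese remainder theorem m ≡ 22 (mod 40). Since 22 ≡ 2 (mod 10) and 10 ∣ 40, we get m ≡ 2 (mod 10).

[⇒] This fails: m = 32 gives 32 ≡ 2 (mod 10) but 32 ≡ 0 (mod 8), so the conjunction on the right does not hold.

(⇒) fails; (⇐) holds.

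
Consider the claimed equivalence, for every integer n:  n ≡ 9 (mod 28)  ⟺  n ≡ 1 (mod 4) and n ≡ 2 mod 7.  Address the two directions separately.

Both directions hold.

(→) Suppose n ≡ 9 (mod 28); write n = 28j + 9. Since 4 ∣ 28, reducing mod 4 gives n ≡ 9 ≡ 1 (mod 4); since 7 ∣ 28, reducing mod 7 gives n ≡ 9 ≡ 2 (mod 7).

(←) Conversely, if n ≡ 1 (mod 4) and n ≡ 2 (mod 7), then by the Chinese remainder theorem n ≡ 9 (mod 28). This is exactly n ≡ 9 (mod 28).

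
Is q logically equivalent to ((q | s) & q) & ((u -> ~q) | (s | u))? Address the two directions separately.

Both directions hold.

(→) Assume the antecedent. If s is true, the antecedent forces (s = T, u = F, q = T) or (s = T, u = T, q = T), and the consequent holds there. If s is false, the antecedent forces (s = F, u = F, q = T) or (s = F, u = T, q = T), and the consequent holds there. Either way the consequent holds.

(←) Assume the antecedent. If s is true, the antecedent forces (s = T, u = F, q = T) or (s = T, u = T, q = T), and q holds there. If s is false, the antecedent forces (s = F, u = F, q = T) or (s = F, u = T, q = T), and q holds there. Either way q holds.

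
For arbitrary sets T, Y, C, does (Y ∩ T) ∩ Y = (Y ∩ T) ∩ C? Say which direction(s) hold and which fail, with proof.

Reverse inclusion. Let x ∈ (Y ∩ T) ∩ C. Then x ∈ T ∩ Y ∩ C, from which x ∈ (Y ∩ T) ∩ Y.

Forward inclusion. This inclusion fails. Take T = {1}, Y = {1}, C = ∅; then 1 ∈ (Y ∩ T) ∩ Y but 1 ∉ (Y ∩ T) ∩ C.

(⊆) fails; (⊇) holds.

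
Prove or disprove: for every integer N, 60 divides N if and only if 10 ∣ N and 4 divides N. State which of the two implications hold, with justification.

Only the forward direction holds.

(⇒) If 60 ∣ N, write N = 60q. Since 60 = 6·10, N = 10·(6q), so 10 ∣ N; and since 60 = 15·4, N = 4·(15q), so 4 ∣ N.

(⇐) This fails: take N = 20. Both 10 ∣ 20 and 4 ∣ 20, yet 20 is not a multiple of 60 (since 20 = 0·60 + 20), so 60 ∤ 20.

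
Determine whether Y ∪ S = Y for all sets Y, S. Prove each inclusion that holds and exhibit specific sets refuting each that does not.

(⊆) fails; (⊇) holds.

(⟸) Let x ∈ Y. Then either x ∈ Y and x ∉ S; or x ∈ Y ∩ S. In each case x ∈ Y ∪ S, so Y ⊆ Y ∪ S.

(⟹) This inclusion fails. Take Y = ∅, S = {1}; then 1 ∈ Y ∪ S but 1 ∉ Y.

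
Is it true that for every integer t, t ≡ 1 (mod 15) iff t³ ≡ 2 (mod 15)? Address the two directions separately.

(⇒) This fails: take t = 1. Then 1 ≡ 1 (mod 15), but 1³ = 1 ≡ 1 (mod 15), not 2.

(⇐) This fails: take t = 8. Then 8³ = 512 ≡ 2 (mod 15), yet 8 ≡ 8 (mod 15), not 1.

(⇒) fails and (⇐) fails.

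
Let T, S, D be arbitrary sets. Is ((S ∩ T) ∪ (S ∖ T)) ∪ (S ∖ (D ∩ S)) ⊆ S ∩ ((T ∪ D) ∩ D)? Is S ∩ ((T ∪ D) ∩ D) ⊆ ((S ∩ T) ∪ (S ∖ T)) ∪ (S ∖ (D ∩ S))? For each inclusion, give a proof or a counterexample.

Only the reverse inclusion holds.

(⊆) This inclusion fails. Take T = ∅, S = {1}, D = ∅; then 1 ∈ ((S ∩ T) ∪ (S ∖ T)) ∪ (S ∖ (D ∩ S)) but 1 ∉ S ∩ ((T ∪ D) ∩ D).

(⊇) Let x ∈ S ∩ ((T ∪ D) ∩ D). Then either x ∈ S ∩ D and x ∉ T; or x ∈ T ∩ S ∩ D. In each case x ∈ ((S ∩ T) ∪ (S ∖ T)) ∪ (S ∖ (D ∩ S)), so S ∩ ((T ∪ D) ∩ D) ⊆ ((S ∩ T) ∪ (S ∖ T)) ∪ (S ∖ (D ∩ S)).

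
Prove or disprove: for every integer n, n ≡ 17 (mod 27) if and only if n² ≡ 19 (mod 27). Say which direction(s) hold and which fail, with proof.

[⇒] Suppose n ≡ 17 (mod 27). Write n = 27j + 17. Then (27j + 17)² = 729j² + 918j + 289 = 27(27j² + 34j + 10) + 19, so n² ≡ 19 (mod 27).

[⇐] This fails: take n = 10. Then 10² = 100 ≡ 19 (mod 27), yet 10 ≡ 10 (mod 27), not 17.

The forward direction holds; the converse fails.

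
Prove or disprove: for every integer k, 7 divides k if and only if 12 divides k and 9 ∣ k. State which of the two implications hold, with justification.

Both directions fail.

Forward direction. This fails: take k = 7. Certainly 7 ∣ 7, but 12 ∤ 7.

Converse. This fails: take k = 36. Both 12 ∣ 36 and 9 ∣ 36, yet 36 is not a multiple of 7 (since 36 = 5·7 + 1), so 7 ∤ 36.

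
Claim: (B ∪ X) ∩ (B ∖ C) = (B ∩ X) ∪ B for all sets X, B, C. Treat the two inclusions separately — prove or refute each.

(⟹) Let x ∈ (B ∪ X) ∩ (B ∖ C). Then either x ∈ B and x ∉ X, C; or x ∈ X ∩ B and x ∉ C. In each case x ∈ (B ∩ X) ∪ B, so (B ∪ X) ∩ (B ∖ C) ⊆ (B ∩ X) ∪ B.

(⟸) This inclusion fails. Take X = ∅, B = {1}, C = {1}; then 1 ∈ (B ∩ X) ∪ B but 1 ∉ (B ∪ X) ∩ (B ∖ C).

The sets are not equal: only the forward inclusion holds.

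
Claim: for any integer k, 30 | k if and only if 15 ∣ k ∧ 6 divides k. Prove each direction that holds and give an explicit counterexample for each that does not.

Both directions hold.

(⟹) If 30 ∣ k, write k = 30q. Since 30 = 2·15, k = 15·(2q), so 15 ∣ k; and since 30 = 5·6, k = 6·(5q), so 6 ∣ k.

(⟸) Suppose 15 ∣ k and 6 ∣ k. Any common multiple of 15 and 6 is a multiple of their lcm; here lcm(15, 6) = 15·6/gcd(15, 6) = 90/3 = 30, so 30 ∣ k.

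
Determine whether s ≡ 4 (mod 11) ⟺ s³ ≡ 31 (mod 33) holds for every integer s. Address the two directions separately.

Only the reverse direction holds.

Forward direction. This fails: take s = 15. Then 15 ≡ 4 (mod 11), but 15³ = 3375 ≡ 9 (mod 33), not 31.

Converse. The residues r modulo 33 with r³ ≡ 31 (mod 33) are exactly {4}, and each is ≡ 4 (mod 11).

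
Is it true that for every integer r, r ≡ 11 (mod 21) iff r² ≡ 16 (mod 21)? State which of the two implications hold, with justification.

Forward direction. Suppose r ≡ 11 (mod 21). Write r = 21j + 11. Then (21j + 11)² = 441j² + 462j + 121 = 21(21j² + 22j + 5) + 16, so r² ≡ 16 (mod 21).

Converse. This fails: take r = 4. Then 4² = 16 ≡ 16 (mod 21), yet 4 ≡ 4 (mod 21), not 11.

(⇒) holds; (⇐) fails.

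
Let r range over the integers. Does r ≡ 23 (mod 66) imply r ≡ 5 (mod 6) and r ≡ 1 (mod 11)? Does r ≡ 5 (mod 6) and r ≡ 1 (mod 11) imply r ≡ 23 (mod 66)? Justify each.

The biconditional holds.

(→) Suppose r ≡ 23 (mod 66); write r = 66j + 23. Since 6 ∣ 66, reducing mod 6 gives r ≡ 23 ≡ 5 (mod 6); since 11 ∣ 66, reducing mod 11 gives r ≡ 23 ≡ 1 (mod 11).

(←) Conversely, if r ≡ 5 (mod 6) and r ≡ 1 (mod 11), then by the Chinese remainder theorem r ≡ 23 (mod 66). This is exactly r ≡ 23 (mod 66).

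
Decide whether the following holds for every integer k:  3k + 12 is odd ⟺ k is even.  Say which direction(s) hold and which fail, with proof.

[⇒] This fails: k = 3 gives 3k + 12 = 21, which is odd, but 3 is odd, not even.

[⇐] This also fails: k = 0 is even, but 3k + 12 = 12 is even, not odd.

Neither implication holds.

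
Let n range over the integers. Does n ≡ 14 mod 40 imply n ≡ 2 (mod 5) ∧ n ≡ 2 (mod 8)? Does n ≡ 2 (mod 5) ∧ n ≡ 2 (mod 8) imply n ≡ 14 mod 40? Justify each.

(→) This fails: n = 14 gives 14 ≡ 14 (mod 40) but 14 ≡ 4 (mod 5), so the conjunction on the right does not hold.

(←) This fails: n = 2 satisfies both congruences on the right (2 ≡ 2 mod 5 and 2 ≡ 2 mod 8) yet 2 ≡ 2 (mod 40), not 14.

Neither direction holds.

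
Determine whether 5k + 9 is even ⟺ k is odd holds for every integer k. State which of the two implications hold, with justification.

(⟹) Suppose 5k + 9 is even. Since 5 is odd, 5k and k have the same parity, so 5k + 9 ≡ k + 9 (mod 2). As 9 is odd, 5k + 9 is even exactly when k is odd. Thus k is odd.

(⟸) Conversely, suppose k is odd; write k = 2j + 1. Then 5k + 9 = 5·(2j + 1) + 9 = 2·5j + 14, which is even.

Both implications hold.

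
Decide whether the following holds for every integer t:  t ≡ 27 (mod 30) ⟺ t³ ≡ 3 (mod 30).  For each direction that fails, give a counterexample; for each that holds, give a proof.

Both implications hold.

[⇒] Suppose t ≡ 27 (mod 30). Write t = 30j + 27. Then (30j + 27)³ = 27000j³ + 72900j² + 65610j + 19683 = 30(900j³ + 2430j² + 2187j + 656) + 3, so t³ ≡ 3 (mod 30).

[⇐] Conversely, suppose t³ ≡ 3 (mod 30). The only residue r in {0, …, 29} with r³ ≡ 3 (mod 30) is r = 27, so t ≡ 27 (mod 30).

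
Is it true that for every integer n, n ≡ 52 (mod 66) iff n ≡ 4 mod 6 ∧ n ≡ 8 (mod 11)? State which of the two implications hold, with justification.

(→) Suppose n ≡ 52 (mod 66); write n = 66j + 52. Since 6 ∣ 66, reducing mod 6 gives n ≡ 52 ≡ 4 (mod 6); since 11 ∣ 66, reducing mod 11 gives n ≡ 52 ≡ 8 (mod 11).

(←) Conversely, if n ≡ 4 (mod 6) and n ≡ 8 (mod 11), then by the Chinese remainder theorem n ≡ 52 (mod 66). This is exactly n ≡ 52 (mod 66).

Both implications hold.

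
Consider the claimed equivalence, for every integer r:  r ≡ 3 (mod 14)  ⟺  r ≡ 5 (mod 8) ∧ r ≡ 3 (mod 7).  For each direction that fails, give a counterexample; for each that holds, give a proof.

(⇒) This fails: r = 17 gives 17 ≡ 3 (mod 14) but 17 ≡ 1 (mod 8), so the conjunction on the right does not hold.

(⇐) Conversely, if r ≡ 5 (mod 8) and r ≡ 3 (mod 7), then by the Chinese remainder theorem r ≡ 45 (mod 56). Since 45 ≡ 3 (mod 14) and 14 ∣ 56, we get r ≡ 3 (mod 14).

Not equivalent: only (⇐) holds.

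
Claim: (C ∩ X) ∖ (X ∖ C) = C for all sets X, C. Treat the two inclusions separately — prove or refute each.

Only the forward inclusion holds.

(⊆) Let x ∈ (C ∩ X) ∖ (X ∖ C). Then x ∈ X ∩ C, from which x ∈ C.

(⊇) This inclusion fails. Take X = ∅, C = {1}; then 1 ∈ C but 1 ∉ (C ∩ X) ∖ (X ∖ C).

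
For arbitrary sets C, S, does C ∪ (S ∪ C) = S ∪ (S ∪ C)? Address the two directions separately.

(⟸) Let x ∈ S ∪ (S ∪ C). Then either x ∈ C and x ∉ S; or x ∈ S and x ∉ C; or x ∈ C ∩ S. In each case x ∈ C ∪ (S ∪ C), so S ∪ (S ∪ C) ⊆ C ∪ (S ∪ C).

(⟹) Let x ∈ C ∪ (S ∪ C). Then either x ∈ C and x ∉ S; or x ∈ S and x ∉ C; or x ∈ C ∩ S. In each case x ∈ S ∪ (S ∪ C), so C ∪ (S ∪ C) ⊆ S ∪ (S ∪ C).

Both inclusions hold.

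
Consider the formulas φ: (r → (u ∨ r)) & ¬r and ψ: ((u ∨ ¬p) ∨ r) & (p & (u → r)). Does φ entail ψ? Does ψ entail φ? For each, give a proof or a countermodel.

(→) This fails. Under r = F, p = F, u = F, the left side is true but the right side is false.

(←) This fails. Under r = T, p = T, u = F, the left side is false but the right side is true.

Neither implication holds.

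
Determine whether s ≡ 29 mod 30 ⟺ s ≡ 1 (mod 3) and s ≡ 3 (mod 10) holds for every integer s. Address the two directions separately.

[⇒] This fails: s = 29 gives 29 ≡ 29 (mod 30) but 29 ≡ 2 (mod 3), so the conjunction on the right does not hold.

[⇐] This fails: s = 13 satisfies both congruences on the right (13 ≡ 1 mod 3 and 13 ≡ 3 mod 10) yet 13 ≡ 13 (mod 30), not 29.

(⇒) fails and (⇐) fails.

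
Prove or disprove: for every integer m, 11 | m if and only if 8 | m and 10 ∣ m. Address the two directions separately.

(⟹) This fails: take m = 11. Certainly 11 ∣ 11, but 8 ∤ 11.

(⟸) This fails: take m = 40. Both 8 ∣ 40 and 10 ∣ 40, yet 40 is not a multiple of 11 (since 40 = 3·11 + 7), so 11 ∤ 40.

Neither direction holds.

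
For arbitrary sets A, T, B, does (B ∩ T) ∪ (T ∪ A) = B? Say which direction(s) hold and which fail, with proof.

Forward inclusion. This inclusion fails. Take A = {1}, T = ∅, B = ∅; then 1 ∈ (B ∩ T) ∪ (T ∪ A) but 1 ∉ B.

Reverse inclusion. This inclusion fails. Take A = ∅, T = ∅, B = {1}; then 1 ∈ B but 1 ∉ (B ∩ T) ∪ (T ∪ A).

(⊆) fails and (⊇) fails.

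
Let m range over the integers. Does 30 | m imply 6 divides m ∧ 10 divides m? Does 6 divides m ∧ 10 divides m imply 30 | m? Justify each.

Both directions hold; the statement is true.

(⇒) If 30 ∣ m, write m = 30q. Since 30 = 5·6, m = 6·(5q), so 6 ∣ m; and since 30 = 3·10, m = 10·(3q), so 10 ∣ m.

(⇐) Suppose 6 ∣ m and 10 ∣ m. Any common multiple of 6 and 10 is a multiple of their lcm; here lcm(6, 10) = 6·10/gcd(6, 10) = 60/2 = 30, so 30 ∣ m.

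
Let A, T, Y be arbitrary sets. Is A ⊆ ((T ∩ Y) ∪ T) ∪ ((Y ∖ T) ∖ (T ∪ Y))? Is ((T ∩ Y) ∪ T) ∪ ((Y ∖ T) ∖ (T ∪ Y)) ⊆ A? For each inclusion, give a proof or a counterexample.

Neither inclusion holds.

Forward inclusion. This inclusion fails. Take A = {1}, T = ∅, Y = ∅; then 1 ∈ A but 1 ∉ ((T ∩ Y) ∪ T) ∪ ((Y ∖ T) ∖ (T ∪ Y)).

Reverse inclusion. This inclusion fails. Take A = ∅, T = {1}, Y = ∅; then 1 ∈ ((T ∩ Y) ∪ T) ∪ ((Y ∖ T) ∖ (T ∪ Y)) but 1 ∉ A.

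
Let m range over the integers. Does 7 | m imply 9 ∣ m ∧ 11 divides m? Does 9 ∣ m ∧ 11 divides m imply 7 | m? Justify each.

[⇒] This fails: take m = 7. Certainly 7 ∣ 7, but 9 ∤ 7.

[⇐] This fails: take m = 99. Both 9 ∣ 99 and 11 ∣ 99, yet 99 is not a multiple of 7 (since 99 = 14·7 + 1), so 7 ∤ 99.

Neither direction holds.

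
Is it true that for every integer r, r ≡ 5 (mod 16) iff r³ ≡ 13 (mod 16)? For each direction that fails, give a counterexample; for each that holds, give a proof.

Converse. Suppose r³ ≡ 13 (mod 16). The only residue r in {0, …, 15} with r³ ≡ 13 (mod 16) is r = 5, so r ≡ 5 (mod 16).

Forward direction. Suppose r ≡ 5 (mod 16). Write r = 16j + 5. Then (16j + 5)³ = 4096j³ + 3840j² + 1200j + 125 = 16(256j³ + 240j² + 75j + 7) + 13, so r³ ≡ 13 (mod 16).

Equivalent; both directions hold.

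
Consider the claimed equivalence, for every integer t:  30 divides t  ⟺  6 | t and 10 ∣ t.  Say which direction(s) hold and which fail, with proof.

Forward direction. If 30 ∣ t, write t = 30q. Since 30 = 5·6, t = 6·(5q), so 6 ∣ t; and since 30 = 3·10, t = 10·(3q), so 10 ∣ t.

Converse. Suppose 6 ∣ t and 10 ∣ t. Any common multiple of 6 and 10 is a multiple of their lcm; here lcm(6, 10) = 6·10/gcd(6, 10) = 60/2 = 30, so 30 ∣ t.

Both directions hold.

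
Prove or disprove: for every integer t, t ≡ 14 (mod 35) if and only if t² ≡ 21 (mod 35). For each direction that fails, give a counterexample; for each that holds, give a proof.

(⟹) Suppose t ≡ 14 (mod 35). Write t = 35j + 14. Then (35j + 14)² = 1225j² + 980j + 196 = 35(35j² + 28j + 5) + 21, so t² ≡ 21 (mod 35).

(⟸) This fails: take t = 21. Then 21² = 441 ≡ 21 (mod 35), yet 21 ≡ 21 (mod 35), not 14.

Only the forward implication holds.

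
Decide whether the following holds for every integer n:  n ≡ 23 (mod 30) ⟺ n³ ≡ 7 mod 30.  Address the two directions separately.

Both directions fail.

(→) This fails: take n = 23. Then 23 ≡ 23 (mod 30), but 23³ = 12167 ≡ 17 (mod 30), not 7.

(←) This fails: take n = 13. Then 13³ = 2197 ≡ 7 (mod 30), yet 13 ≡ 13 (mod 30), not 23.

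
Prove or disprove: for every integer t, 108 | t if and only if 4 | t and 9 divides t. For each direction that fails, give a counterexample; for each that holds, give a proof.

(⇒) If 108 ∣ t, write t = 108q. Since 108 = 27·4, t = 4·(27q), so 4 ∣ t; and since 108 = 12·9, t = 9·(12q), so 9 ∣ t.

(⇐) This fails: take t = 36. Both 4 ∣ 36 and 9 ∣ 36, yet 36 is not a multiple of 108 (since 36 = 0·108 + 36), so 108 ∤ 36.

Only the forward direction holds.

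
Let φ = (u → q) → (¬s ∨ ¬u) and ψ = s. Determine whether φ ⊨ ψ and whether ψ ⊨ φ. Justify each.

[⇒] This fails. Under u = F, s = F, q = F, the left side is true but the right side is false.

[⇐] This fails. Under u = T, s = T, q = T, the left side is false but the right side is true.

Both directions fail.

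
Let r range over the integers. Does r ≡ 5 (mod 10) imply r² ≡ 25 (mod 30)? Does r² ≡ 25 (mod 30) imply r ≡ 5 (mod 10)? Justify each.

(⇐) The residues r modulo 30 with r² ≡ 25 (mod 30) are exactly {5, 25}, and each is ≡ 5 (mod 10).

(⇒) This fails: take r = 15. Then 15 ≡ 5 (mod 10), but 15² = 225 ≡ 15 (mod 30), not 25.

Only the converse holds.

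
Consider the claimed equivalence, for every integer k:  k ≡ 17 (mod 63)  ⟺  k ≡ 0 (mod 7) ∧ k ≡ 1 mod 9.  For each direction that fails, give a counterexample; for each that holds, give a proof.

Forward direction. This fails: k = 17 gives 17 ≡ 17 (mod 63) but 17 ≡ 3 (mod 7), so the conjunction on the right does not hold.

Converse. This fails: k = 28 satisfies both congruences on the right (28 ≡ 0 mod 7 and 28 ≡ 1 mod 9) yet 28 ≡ 28 (mod 63), not 17.

Both directions fail.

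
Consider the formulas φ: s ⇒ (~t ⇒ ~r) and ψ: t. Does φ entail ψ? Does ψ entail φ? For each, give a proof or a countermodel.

Only the reverse direction holds.

(←) Assume the antecedent. If t is true, s ⇒ (~t ⇒ ~r) reduces to true regardless of the other variables. If t is false, the antecedent cannot hold. Either way s ⇒ (~t ⇒ ~r) holds.

(→) This fails. Under t = F, r = F, s = F, the left side is true but the right side is false.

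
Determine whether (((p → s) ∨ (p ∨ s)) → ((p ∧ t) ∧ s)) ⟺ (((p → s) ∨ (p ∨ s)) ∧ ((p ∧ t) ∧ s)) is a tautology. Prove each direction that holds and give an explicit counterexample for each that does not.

(→) Assume the antecedent. If s is true, the antecedent forces (s = T, t = T, p = T), and the consequent holds there. If s is false, the antecedent cannot hold. Either way the consequent holds.

(←) Assume the antecedent. If s is true, the antecedent forces (s = T, t = T, p = T), and the consequent holds there. If s is false, the antecedent cannot hold. Either way the consequent holds.

Both directions hold; the statement is true.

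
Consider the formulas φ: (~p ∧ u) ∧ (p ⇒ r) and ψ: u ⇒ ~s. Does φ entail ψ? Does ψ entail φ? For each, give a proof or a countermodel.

[⇒] This fails. Under s = T, p = F, u = T, r = T, the left side is true but the right side is false.

[⇐] This fails. Under s = F, p = F, u = F, r = F, the left side is false but the right side is true.

Both directions fail.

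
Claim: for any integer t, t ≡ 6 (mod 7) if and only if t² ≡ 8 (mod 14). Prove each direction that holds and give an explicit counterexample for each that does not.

(→) This fails: take t = 13. Then 13 ≡ 6 (mod 7), but 13² = 169 ≡ 1 (mod 14), not 8.

(←) This fails: take t = 8. Then 8² = 64 ≡ 8 (mod 14), yet 8 ≡ 1 (mod 7), not 6.

Both directions fail.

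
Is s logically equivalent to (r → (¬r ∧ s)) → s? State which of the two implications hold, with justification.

(⇒) Assume the antecedent. If r is true, (r → (¬r ∧ s)) → s reduces to true regardless of the other variables. If r is false, the antecedent forces (r = F, s = T), and (r → (¬r ∧ s)) → s holds there. Either way (r → (¬r ∧ s)) → s holds.

(⇐) This fails. Under r = T, s = F, the left side is false but the right side is true.

Only the forward direction holds.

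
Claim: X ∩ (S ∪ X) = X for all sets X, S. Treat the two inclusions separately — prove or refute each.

The two sets are equal.

Forward inclusion. Let x ∈ X ∩ (S ∪ X). Then either x ∈ X and x ∉ S; or x ∈ X ∩ S. In each case x ∈ X, so X ∩ (S ∪ X) ⊆ X.

Reverse inclusion. Let x ∈ X. Then either x ∈ X and x ∉ S; or x ∈ X ∩ S. In each case x ∈ X ∩ (S ∪ X), so X ⊆ X ∩ (S ∪ X).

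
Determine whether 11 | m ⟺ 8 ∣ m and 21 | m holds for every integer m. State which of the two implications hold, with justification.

(→) This fails: take m = 11. Certainly 11 ∣ 11, but 8 ∤ 11.

(←) This fails: take m = 168. Both 8 ∣ 168 and 21 ∣ 168, yet 168 is not a multiple of 11 (since 168 = 15·11 + 3), so 11 ∤ 168.

Neither direction holds.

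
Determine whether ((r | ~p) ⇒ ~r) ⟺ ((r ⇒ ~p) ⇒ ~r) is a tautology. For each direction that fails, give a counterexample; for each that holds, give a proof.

(←) This fails. Under r = T, p = T, the left side is false but the right side is true.

(→) Assume the antecedent. If r is true, the antecedent cannot hold. If r is false, (r ⇒ ~p) ⇒ ~r reduces to true regardless of the other variables. Either way (r ⇒ ~p) ⇒ ~r holds.

The forward direction holds; the converse fails.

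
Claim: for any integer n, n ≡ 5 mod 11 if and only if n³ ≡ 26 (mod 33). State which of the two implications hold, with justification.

Not equivalent: only (⇐) holds.

Forward direction. This fails: take n = 16. Then 16 ≡ 5 (mod 11), but 16³ = 4096 ≡ 4 (mod 33), not 26.

Converse. The residues r modulo 33 with r³ ≡ 26 (mod 33) are exactly {5}, and each is ≡ 5 (mod 11).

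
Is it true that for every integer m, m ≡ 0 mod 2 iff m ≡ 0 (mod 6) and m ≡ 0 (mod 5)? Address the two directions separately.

Forward direction. This fails: m = 2 gives 2 ≡ 0 (mod 2) but 2 ≡ 2 (mod 6), so the conjunction on the right does not hold.

Converse. If m ≡ 0 (mod 6) and m ≡ 0 (mod 5), then by the Chinese remainder theorem m ≡ 0 (mod 30). Since 0 ≡ 0 (mod 2) and 2 ∣ 30, we get m ≡ 0 (mod 2).

Only the reverse direction holds.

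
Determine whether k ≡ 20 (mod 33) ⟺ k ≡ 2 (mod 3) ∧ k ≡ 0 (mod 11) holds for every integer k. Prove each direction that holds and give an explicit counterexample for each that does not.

(⇒) fails and (⇐) fails.

(→) This fails: k = 20 gives 20 ≡ 20 (mod 33) but 20 ≡ 9 (mod 11), so the conjunction on the right does not hold.

(←) This fails: k = 11 satisfies both congruences on the right (11 ≡ 2 mod 3 and 11 ≡ 0 mod 11) yet 11 ≡ 11 (mod 33), not 20.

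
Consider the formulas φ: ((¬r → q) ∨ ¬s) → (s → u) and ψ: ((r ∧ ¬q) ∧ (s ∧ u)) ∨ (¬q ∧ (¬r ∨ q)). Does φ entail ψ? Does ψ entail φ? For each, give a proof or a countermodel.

Only the reverse direction holds.

(⇒) This fails. Under u = F, q = T, r = F, s = F, the left side is true but the right side is false.

(⇐) Assume the antecedent. If u is true, ((¬r → q) ∨ ¬s) → (s → u) reduces to true regardless of the other variables. If u is false, the antecedent forces (u = F, q = F, r = F, s = F) or (u = F, q = F, r = F, s = T), and ((¬r → q) ∨ ¬s) → (s → u) holds there. Either way ((¬r → q) ∨ ¬s) → (s → u) holds.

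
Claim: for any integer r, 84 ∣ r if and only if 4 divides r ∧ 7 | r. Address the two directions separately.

Only the forward direction holds.

(⟹) If 84 ∣ r, write r = 84q. Since 84 = 21·4, r = 4·(21q), so 4 ∣ r; and since 84 = 12·7, r = 7·(12q), so 7 ∣ r.

(⟸) This fails: take r = 28. Both 4 ∣ 28 and 7 ∣ 28, yet 28 is not a multiple of 84 (since 28 = 0·84 + 28), so 84 ∤ 28.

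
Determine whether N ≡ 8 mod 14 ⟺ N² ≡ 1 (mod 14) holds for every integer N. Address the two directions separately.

Neither direction holds.

[⇒] This fails: take N = 8. Then 8 ≡ 8 (mod 14), but 8² = 64 ≡ 8 (mod 14), not 1.

[⇐] This fails: take N = 1. Then 1² = 1 ≡ 1 (mod 14), yet 1 ≡ 1 (mod 14), not 8.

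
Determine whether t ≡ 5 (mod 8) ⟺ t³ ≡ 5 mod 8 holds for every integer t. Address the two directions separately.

(⟹) Suppose t ≡ 5 (mod 8). Write t = 8j + 5. Then (8j + 5)³ = 512j³ + 960j² + 600j + 125 = 8(64j³ + 120j² + 75j + 15) + 5, so t³ ≡ 5 (mod 8).

(⟸) For the converse, argue contrapositively. If t ≢ 5 (mod 8), then t is congruent to one of 0, 1, 2, 3, 4, 6, 7 modulo 8, and these give t³ ≡ 0, 1, 0, 3, 0, 0, 7 respectively — never 5.

Equivalent; both directions hold.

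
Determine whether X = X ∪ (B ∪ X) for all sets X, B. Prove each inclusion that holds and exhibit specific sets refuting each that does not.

The sets are not equal: only the forward inclusion holds.

(⟹) Let x ∈ X. Then either x ∈ X and x ∉ B; or x ∈ X ∩ B. In each case x ∈ X ∪ (B ∪ X), so X ⊆ X ∪ (B ∪ X).

(⟸) This inclusion fails. Take X = ∅, B = {1}; then 1 ∈ X ∪ (B ∪ X) but 1 ∉ X.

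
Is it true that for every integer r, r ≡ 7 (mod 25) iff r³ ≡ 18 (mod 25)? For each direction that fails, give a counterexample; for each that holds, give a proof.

The biconditional holds.

(⇒) Suppose r ≡ 7 (mod 25). Write r = 25j + 7. Then (25j + 7)³ = 15625j³ + 13125j² + 3675j + 343 = 25(625j³ + 525j² + 147j + 13) + 18, so r³ ≡ 18 (mod 25).

(⇐) Conversely, suppose r³ ≡ 18 (mod 25). The only residue r in {0, …, 24} with r³ ≡ 18 (mod 25) is r = 7, so r ≡ 7 (mod 25).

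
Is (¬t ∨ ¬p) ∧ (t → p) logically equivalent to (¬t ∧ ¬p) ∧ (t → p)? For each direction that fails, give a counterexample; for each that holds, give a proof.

The forward direction fails; the converse holds.

(⟹) This fails. Under p = T, t = F, the left side is true but the right side is false.

(⟸) Assume the antecedent. If p is true, the antecedent cannot hold. If p is false, the antecedent forces (p = F, t = F), and (¬t ∨ ¬p) ∧ (t → p) holds there. Either way (¬t ∨ ¬p) ∧ (t → p) holds.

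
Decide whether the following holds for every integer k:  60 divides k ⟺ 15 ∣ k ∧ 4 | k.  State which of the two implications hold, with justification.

The biconditional holds.

[⇒] If 60 ∣ k, write k = 60q. Since 60 = 4·15, k = 15·(4q), so 15 ∣ k; and since 60 = 15·4, k = 4·(15q), so 4 ∣ k.

[⇐] Suppose 15 ∣ k and 4 ∣ k. Any common multiple of 15 and 4 is a multiple of their lcm; here gcd(15, 4) = 1, so lcm(15, 4) = 15·4 = 60, so 60 ∣ k.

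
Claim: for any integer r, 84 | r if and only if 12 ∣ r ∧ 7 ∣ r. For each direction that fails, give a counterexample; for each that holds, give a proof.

Equivalent; both directions hold.

(⇐) Suppose 12 ∣ r and 7 ∣ r. Any common multiple of 12 and 7 is a multiple of their lcm; here gcd(12, 7) = 1, so lcm(12, 7) = 12·7 = 84, so 84 ∣ r.

(⇒) If 84 ∣ r, write r = 84q. Since 84 = 7·12, r = 12·(7q), so 12 ∣ r; and since 84 = 12·7, r = 7·(12q), so 7 ∣ r.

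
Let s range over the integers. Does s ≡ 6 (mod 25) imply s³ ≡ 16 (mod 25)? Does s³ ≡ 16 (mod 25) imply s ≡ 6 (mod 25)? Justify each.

(⟹) Suppose s ≡ 6 (mod 25). Write s = 25j + 6. Then (25j + 6)³ = 15625j³ + 11250j² + 2700j + 216 = 25(625j³ + 450j² + 108j + 8) + 16, so s³ ≡ 16 (mod 25).

(⟸) Conversely, suppose s³ ≡ 16 (mod 25). The only residue r in {0, …, 24} with r³ ≡ 16 (mod 25) is r = 6, so s ≡ 6 (mod 25).

The biconditional holds.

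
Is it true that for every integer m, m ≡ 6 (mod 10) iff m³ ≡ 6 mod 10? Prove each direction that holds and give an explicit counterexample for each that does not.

The biconditional holds.

[⇒] Suppose m ≡ 6 (mod 10). Write m = 10j + 6. Then (10j + 6)³ = 1000j³ + 1800j² + 1080j + 216 = 10(100j³ + 180j² + 108j + 21) + 6, so m³ ≡ 6 (mod 10).

[⇐] Conversely, suppose m³ ≡ 6 (mod 10). The only residue r in {0, …, 9} with r³ ≡ 6 (mod 10) is r = 6, so m ≡ 6 (mod 10).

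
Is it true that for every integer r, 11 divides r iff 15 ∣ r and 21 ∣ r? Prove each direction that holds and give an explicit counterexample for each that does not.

Neither implication holds.

(→) This fails: take r = 11. Certainly 11 ∣ 11, but 15 ∤ 11.

(←) This fails: take r = 105. Both 15 ∣ 105 and 21 ∣ 105, yet 105 is not a multiple of 11 (since 105 = 9·11 + 6), so 11 ∤ 105.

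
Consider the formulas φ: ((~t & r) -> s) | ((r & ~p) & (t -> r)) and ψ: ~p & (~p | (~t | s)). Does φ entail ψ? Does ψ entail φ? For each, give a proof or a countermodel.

(→) This fails. Under r = F, t = F, s = F, p = T, the left side is true but the right side is false.

(←) Assume the antecedent. If p is true, the antecedent cannot hold. If p is false, the consequent reduces to true regardless of the other variables. Either way the consequent holds.

Only the reverse direction holds.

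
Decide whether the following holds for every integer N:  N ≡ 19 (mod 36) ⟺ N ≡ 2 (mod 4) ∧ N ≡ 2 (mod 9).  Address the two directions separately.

(→) This fails: N = 19 gives 19 ≡ 19 (mod 36) but 19 ≡ 3 (mod 4), so the conjunction on the right does not hold.

(←) This fails: N = 2 satisfies both congruences on the right (2 ≡ 2 mod 4 and 2 ≡ 2 mod 9) yet 2 ≡ 2 (mod 36), not 19.

Both directions fail.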